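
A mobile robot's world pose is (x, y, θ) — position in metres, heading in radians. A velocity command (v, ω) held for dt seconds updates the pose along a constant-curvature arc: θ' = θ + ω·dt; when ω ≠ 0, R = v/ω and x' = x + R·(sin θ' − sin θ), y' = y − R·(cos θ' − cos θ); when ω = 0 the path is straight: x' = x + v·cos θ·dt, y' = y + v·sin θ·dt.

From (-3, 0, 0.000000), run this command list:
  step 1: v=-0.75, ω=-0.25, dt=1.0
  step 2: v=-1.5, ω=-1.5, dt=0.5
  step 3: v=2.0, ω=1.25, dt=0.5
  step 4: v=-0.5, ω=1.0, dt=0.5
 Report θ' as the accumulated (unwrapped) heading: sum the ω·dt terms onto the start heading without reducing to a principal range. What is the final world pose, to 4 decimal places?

(-3.8214, -0.0716, 0.1250)

step 1: θ'=-0.2500 (R=3.0000) → pose (-3.7422, 0.0933, -0.2500)
step 2: θ'=-1.0000 (R=1.0000) → pose (-4.3363, 0.5219, -1.0000)
step 3: θ'=-0.3750 (R=1.6000) → pose (-3.5760, -0.1025, -0.3750)
step 4: θ'=0.1250 (R=-0.5000) → pose (-3.8214, -0.0716, 0.1250)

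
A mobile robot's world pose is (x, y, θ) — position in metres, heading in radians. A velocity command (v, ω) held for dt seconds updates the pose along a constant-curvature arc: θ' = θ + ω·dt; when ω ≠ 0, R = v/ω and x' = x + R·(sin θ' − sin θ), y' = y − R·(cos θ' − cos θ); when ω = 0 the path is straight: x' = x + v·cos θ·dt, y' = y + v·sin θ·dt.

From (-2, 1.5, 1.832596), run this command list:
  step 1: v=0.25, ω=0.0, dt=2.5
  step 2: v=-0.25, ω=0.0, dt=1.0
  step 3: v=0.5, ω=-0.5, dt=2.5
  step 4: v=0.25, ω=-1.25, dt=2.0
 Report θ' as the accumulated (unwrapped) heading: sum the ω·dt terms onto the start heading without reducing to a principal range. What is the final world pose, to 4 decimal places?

(-1.3832, 2.7211, -1.9174)

step 1: θ'=1.8326 (straight) → pose (-2.1618, 2.1037, 1.8326)
step 2: θ'=1.8326 (straight) → pose (-2.0971, 1.8622, 1.8326)
step 3: θ'=0.5826 (R=-1.0000) → pose (-1.6813, 2.9561, 0.5826)
step 4: θ'=-1.9174 (R=-0.2000) → pose (-1.3832, 2.7211, -1.9174)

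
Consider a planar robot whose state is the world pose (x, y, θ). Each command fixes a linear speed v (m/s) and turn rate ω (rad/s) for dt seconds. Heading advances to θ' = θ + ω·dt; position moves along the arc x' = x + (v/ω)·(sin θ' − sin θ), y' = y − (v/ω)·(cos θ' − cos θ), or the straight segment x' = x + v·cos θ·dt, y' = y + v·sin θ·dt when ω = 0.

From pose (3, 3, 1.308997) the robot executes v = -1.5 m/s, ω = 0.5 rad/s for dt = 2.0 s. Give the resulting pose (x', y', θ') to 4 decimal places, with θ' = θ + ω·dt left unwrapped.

θ' = 1.3090 + 0.5·2.0 = 2.3090
R = v/ω = -1.5/0.5 = -3.0000
x' = 3 + -3.0000·(sin 2.3090 − sin 1.3090) = 3.6787
y' = 3 − -3.0000·(cos 2.3090 − cos 1.3090) = 0.2047

(3.6787, 0.2047, 2.3090)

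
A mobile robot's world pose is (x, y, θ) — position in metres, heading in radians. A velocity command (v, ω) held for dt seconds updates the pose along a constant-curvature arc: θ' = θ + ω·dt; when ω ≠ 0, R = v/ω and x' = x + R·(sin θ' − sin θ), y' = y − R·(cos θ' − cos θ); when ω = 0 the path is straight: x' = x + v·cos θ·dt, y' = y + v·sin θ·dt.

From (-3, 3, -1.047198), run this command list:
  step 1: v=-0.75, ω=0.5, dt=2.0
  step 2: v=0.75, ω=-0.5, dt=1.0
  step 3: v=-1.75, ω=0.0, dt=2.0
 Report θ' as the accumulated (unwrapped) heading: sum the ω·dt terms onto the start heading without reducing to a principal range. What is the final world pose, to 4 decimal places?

step 1: θ'=-0.0472 (R=-1.5000) → pose (-4.2283, 3.7483, -0.0472)
step 2: θ'=-0.5472 (R=-1.5000) → pose (-3.5186, 3.5310, -0.5472)
step 3: θ'=-0.5472 (straight) → pose (-6.5075, 5.3520, -0.5472)

(-6.5075, 5.3520, -0.5472)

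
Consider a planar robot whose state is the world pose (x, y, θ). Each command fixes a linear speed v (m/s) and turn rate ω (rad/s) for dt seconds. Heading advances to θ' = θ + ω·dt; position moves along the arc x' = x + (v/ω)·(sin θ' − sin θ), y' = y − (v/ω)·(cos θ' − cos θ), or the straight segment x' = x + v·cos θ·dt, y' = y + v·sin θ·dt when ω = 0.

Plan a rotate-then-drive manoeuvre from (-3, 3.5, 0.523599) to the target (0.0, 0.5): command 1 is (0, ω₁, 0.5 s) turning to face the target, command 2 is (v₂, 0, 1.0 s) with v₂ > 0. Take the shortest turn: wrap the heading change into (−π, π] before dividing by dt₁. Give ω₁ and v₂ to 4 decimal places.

heading to target = atan2(0.5−3.5, 0−-3) = -0.7854
Δθ = wrap(-0.7854 − 0.5236) = -1.3090; ω₁ = Δθ/dt₁ = -2.6180
distance = √((0−-3)² + (0.5−3.5)²) = 4.2426; v₂ = distance/dt₂ = 4.2426

ω₁ = -2.6180, v₂ = 4.2426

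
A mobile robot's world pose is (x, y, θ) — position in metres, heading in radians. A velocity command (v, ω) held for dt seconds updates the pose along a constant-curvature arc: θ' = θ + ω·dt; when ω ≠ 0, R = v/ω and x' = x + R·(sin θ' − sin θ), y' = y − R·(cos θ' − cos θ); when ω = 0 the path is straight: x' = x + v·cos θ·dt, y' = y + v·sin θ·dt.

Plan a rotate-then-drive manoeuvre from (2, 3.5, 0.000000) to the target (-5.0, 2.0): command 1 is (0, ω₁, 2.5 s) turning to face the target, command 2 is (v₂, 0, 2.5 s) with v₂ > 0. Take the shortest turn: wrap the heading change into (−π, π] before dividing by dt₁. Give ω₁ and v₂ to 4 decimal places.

heading to target = atan2(2−3.5, -5−2) = -2.9305
Δθ = wrap(-2.9305 − 0.0000) = -2.9305; ω₁ = Δθ/dt₁ = -1.1722
distance = √((-5−2)² + (2−3.5)²) = 7.1589; v₂ = distance/dt₂ = 2.8636

ω₁ = -1.1722, v₂ = 2.8636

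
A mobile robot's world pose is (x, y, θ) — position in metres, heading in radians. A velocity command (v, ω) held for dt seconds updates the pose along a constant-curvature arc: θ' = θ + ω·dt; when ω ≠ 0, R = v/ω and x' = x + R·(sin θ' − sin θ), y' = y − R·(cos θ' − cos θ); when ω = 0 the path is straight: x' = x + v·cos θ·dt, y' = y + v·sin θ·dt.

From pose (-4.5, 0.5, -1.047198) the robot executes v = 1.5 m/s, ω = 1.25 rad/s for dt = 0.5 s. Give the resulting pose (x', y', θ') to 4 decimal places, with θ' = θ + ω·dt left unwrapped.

θ' = -1.0472 + 1.25·0.5 = -0.4222
R = v/ω = 1.5/1.25 = 1.2000
x' = -4.5 + 1.2000·(sin -0.4222 − sin -1.0472) = -3.9525
y' = 0.5 − 1.2000·(cos -0.4222 − cos -1.0472) = 0.0054

(-3.9525, 0.0054, -0.4222)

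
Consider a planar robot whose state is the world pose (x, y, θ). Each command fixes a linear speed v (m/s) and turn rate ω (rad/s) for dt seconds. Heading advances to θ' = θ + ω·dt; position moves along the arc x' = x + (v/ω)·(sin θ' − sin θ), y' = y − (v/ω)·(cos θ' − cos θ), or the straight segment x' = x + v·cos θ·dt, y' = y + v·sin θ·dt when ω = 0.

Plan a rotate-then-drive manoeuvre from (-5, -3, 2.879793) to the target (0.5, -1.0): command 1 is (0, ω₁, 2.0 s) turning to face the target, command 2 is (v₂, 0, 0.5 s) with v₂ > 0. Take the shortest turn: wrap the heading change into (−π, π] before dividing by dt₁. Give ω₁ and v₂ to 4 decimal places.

heading to target = atan2(-1−-3, 0.5−-5) = 0.3488
Δθ = wrap(0.3488 − 2.8798) = -2.5310; ω₁ = Δθ/dt₁ = -1.2655
distance = √((0.5−-5)² + (-1−-3)²) = 5.8523; v₂ = distance/dt₂ = 11.7047

ω₁ = -1.2655, v₂ = 11.7047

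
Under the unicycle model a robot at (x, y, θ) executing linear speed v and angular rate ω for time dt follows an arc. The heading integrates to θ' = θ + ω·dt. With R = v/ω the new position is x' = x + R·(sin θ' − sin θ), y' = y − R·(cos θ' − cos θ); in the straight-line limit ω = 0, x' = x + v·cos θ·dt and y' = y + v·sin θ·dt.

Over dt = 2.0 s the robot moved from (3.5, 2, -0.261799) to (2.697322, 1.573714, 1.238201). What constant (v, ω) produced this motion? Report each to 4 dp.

v = -0.5000, ω = 0.7500

Δθ = 1.238201 − -0.261799 = 1.500000
ω = Δθ/dt = 1.500000/2.0 = 0.7500
R = Δx/(sin θ' − sin θ) = -0.6667
v = R·ω = -0.6667·0.7500 = -0.5000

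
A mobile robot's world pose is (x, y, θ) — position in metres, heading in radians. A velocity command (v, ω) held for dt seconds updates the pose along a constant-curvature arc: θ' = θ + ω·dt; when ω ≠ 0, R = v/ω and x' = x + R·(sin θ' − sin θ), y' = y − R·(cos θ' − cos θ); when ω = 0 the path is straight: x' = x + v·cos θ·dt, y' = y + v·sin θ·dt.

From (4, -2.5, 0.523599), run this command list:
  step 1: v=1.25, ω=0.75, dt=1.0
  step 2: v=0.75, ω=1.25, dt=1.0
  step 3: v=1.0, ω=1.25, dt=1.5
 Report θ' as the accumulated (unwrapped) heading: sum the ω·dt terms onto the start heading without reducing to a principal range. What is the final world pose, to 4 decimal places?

step 1: θ'=1.2736 (R=1.6667) → pose (4.7603, -1.5447, 1.2736)
step 2: θ'=2.5236 (R=0.6000) → pose (4.5342, -0.8800, 2.5236)
step 3: θ'=4.3986 (R=0.8000) → pose (3.3098, -1.2851, 4.3986)

(3.3098, -1.2851, 4.3986)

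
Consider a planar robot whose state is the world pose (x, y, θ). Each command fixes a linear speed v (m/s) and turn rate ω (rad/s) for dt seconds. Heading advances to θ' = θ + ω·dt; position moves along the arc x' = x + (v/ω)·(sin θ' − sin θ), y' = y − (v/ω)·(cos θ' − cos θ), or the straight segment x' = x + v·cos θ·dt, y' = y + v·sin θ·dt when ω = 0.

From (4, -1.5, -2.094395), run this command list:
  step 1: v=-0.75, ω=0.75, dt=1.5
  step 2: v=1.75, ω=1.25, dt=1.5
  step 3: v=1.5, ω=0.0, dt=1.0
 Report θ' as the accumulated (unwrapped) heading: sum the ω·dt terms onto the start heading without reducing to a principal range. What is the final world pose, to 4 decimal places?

(7.1402, 0.6740, 0.9056)

step 1: θ'=-0.9694 (R=-1.0000) → pose (3.9585, -0.4342, -0.9694)
step 2: θ'=0.9056 (R=1.4000) → pose (6.2144, -0.5062, 0.9056)
step 3: θ'=0.9056 (straight) → pose (7.1402, 0.6740, 0.9056)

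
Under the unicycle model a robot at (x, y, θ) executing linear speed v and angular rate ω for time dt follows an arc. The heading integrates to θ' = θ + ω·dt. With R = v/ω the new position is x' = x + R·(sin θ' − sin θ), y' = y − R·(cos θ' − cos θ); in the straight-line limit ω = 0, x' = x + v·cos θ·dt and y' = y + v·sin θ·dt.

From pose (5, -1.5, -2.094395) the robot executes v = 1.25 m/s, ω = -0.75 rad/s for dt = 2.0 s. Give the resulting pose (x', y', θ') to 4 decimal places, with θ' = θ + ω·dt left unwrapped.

(2.8275, -2.1654, -3.5944)

θ' = -2.0944 + -0.75·2.0 = -3.5944
R = v/ω = 1.25/-0.75 = -1.6667
x' = 5 + -1.6667·(sin -3.5944 − sin -2.0944) = 2.8275
y' = -1.5 − -1.6667·(cos -3.5944 − cos -2.0944) = -2.1654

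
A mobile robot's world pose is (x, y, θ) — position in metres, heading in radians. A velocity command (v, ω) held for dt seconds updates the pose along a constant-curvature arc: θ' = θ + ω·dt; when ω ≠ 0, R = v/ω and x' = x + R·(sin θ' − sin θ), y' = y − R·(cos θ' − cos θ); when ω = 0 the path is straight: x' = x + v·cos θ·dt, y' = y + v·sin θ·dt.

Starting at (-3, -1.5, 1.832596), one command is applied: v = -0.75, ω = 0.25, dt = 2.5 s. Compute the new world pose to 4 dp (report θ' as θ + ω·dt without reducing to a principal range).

θ' = 1.8326 + 0.25·2.5 = 2.4576
R = v/ω = -0.75/0.25 = -3.0000
x' = -3 + -3.0000·(sin 2.4576 − sin 1.8326) = -1.9979
y' = -1.5 − -3.0000·(cos 2.4576 − cos 1.8326) = -3.0487

(-1.9979, -3.0487, 2.4576)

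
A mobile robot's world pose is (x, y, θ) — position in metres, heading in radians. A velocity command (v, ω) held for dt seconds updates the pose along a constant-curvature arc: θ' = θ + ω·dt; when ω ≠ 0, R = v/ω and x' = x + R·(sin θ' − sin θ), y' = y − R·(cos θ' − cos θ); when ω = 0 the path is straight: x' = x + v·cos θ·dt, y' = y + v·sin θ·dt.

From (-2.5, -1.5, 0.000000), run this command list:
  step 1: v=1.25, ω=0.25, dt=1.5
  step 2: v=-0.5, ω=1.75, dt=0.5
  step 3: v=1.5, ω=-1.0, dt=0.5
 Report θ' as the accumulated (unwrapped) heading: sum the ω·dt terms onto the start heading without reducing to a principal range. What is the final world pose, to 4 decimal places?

(-0.4341, -0.7038, 0.7500)

step 1: θ'=0.3750 (R=5.0000) → pose (-0.6686, -1.1525, 0.3750)
step 2: θ'=1.2500 (R=-0.2857) → pose (-0.8351, -1.3283, 1.2500)
step 3: θ'=0.7500 (R=-1.5000) → pose (-0.4341, -0.7038, 0.7500)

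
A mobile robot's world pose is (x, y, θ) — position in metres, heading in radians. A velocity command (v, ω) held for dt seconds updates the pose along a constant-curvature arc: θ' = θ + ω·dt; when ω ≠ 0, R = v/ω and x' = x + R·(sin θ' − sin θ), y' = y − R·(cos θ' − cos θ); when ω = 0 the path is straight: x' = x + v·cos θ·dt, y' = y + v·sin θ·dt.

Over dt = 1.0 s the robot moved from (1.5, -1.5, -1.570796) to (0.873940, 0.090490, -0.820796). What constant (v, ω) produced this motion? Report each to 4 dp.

Δθ = -0.820796 − -1.570796 = 0.750000
ω = Δθ/dt = 0.750000/1.0 = 0.7500
R = −Δy/(cos θ' − cos θ) = -2.3333
v = R·ω = -2.3333·0.7500 = -1.7500

v = -1.7500, ω = 0.7500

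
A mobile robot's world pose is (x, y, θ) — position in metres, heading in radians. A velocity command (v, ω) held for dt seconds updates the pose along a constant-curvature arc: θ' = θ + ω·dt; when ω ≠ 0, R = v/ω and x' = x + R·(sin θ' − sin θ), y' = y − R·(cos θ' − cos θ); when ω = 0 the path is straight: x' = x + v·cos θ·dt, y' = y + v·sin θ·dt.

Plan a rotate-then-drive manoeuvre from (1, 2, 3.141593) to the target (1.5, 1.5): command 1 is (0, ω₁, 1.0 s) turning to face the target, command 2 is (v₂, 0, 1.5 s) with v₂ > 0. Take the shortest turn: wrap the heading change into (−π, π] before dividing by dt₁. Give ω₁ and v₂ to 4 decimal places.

heading to target = atan2(1.5−2, 1.5−1) = -0.7854
Δθ = wrap(-0.7854 − 3.1416) = 2.3562; ω₁ = Δθ/dt₁ = 2.3562
distance = √((1.5−1)² + (1.5−2)²) = 0.7071; v₂ = distance/dt₂ = 0.4714

ω₁ = 2.3562, v₂ = 0.4714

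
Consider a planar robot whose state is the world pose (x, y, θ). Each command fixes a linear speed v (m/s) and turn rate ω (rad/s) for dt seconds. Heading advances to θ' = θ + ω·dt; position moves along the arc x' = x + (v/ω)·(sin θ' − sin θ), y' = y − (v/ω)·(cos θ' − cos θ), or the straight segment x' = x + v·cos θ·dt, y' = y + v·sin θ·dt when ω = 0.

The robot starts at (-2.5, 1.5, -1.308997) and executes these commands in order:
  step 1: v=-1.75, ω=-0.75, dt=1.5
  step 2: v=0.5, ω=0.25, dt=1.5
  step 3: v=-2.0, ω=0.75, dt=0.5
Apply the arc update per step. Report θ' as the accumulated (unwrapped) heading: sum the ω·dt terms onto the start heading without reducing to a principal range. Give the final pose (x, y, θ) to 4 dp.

(-1.9347, 4.2448, -1.6840)

step 1: θ'=-2.4340 (R=2.3333) → pose (-1.7629, 3.8771, -2.4340)
step 2: θ'=-2.0590 (R=2.0000) → pose (-2.2292, 3.2953, -2.0590)
step 3: θ'=-1.6840 (R=-2.6667) → pose (-1.9347, 4.2448, -1.6840)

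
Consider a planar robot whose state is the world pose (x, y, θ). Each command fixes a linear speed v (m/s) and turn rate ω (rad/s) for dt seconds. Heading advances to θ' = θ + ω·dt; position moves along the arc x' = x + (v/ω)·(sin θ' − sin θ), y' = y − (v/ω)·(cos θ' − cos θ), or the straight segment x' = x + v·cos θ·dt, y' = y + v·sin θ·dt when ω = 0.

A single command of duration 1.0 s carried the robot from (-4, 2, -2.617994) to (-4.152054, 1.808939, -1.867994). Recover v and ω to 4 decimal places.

Δθ = -1.867994 − -2.617994 = 0.750000
ω = Δθ/dt = 0.750000/1.0 = 0.7500
R = −Δy/(cos θ' − cos θ) = 0.3333
v = R·ω = 0.3333·0.7500 = 0.2500

v = 0.2500, ω = 0.7500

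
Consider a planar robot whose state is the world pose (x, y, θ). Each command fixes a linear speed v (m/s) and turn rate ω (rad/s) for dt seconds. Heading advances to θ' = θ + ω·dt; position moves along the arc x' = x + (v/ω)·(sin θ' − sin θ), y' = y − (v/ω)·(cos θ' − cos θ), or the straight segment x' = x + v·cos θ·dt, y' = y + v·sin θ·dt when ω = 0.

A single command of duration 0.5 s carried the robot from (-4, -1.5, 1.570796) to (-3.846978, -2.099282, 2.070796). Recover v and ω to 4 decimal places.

Δθ = 2.070796 − 1.570796 = 0.500000
ω = Δθ/dt = 0.500000/0.5 = 1.0000
R = −Δy/(cos θ' − cos θ) = -1.2500
v = R·ω = -1.2500·1.0000 = -1.2500

v = -1.2500, ω = 1.0000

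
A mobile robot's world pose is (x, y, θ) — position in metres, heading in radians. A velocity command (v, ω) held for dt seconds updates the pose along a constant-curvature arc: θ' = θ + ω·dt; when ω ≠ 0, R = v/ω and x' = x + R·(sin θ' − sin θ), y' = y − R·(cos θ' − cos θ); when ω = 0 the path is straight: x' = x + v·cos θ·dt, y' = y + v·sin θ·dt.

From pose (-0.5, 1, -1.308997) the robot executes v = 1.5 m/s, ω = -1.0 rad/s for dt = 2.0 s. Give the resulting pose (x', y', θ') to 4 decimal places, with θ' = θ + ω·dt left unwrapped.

(-2.1988, -0.8673, -3.3090)

θ' = -1.3090 + -1.0·2.0 = -3.3090
R = v/ω = 1.5/-1.0 = -1.5000
x' = -0.5 + -1.5000·(sin -3.3090 − sin -1.3090) = -2.1988
y' = 1 − -1.5000·(cos -3.3090 − cos -1.3090) = -0.8673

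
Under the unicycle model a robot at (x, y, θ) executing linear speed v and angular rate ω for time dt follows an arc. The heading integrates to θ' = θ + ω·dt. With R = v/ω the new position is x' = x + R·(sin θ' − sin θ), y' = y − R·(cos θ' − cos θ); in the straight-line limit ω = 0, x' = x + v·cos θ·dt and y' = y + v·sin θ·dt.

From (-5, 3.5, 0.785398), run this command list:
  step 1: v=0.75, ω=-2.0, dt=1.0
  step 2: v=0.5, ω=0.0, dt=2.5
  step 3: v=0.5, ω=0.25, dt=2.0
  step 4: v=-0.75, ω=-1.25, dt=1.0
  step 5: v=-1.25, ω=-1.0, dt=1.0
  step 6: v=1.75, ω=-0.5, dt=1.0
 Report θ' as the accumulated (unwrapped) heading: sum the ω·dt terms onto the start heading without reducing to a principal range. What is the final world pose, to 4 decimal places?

(-4.3375, 2.9414, -3.4646)

step 1: θ'=-1.2146 (R=-0.3750) → pose (-4.3834, 3.3656, -1.2146)
step 2: θ'=-1.2146 (straight) → pose (-3.9475, 2.1941, -1.2146)
step 3: θ'=-0.7146 (R=2.0000) → pose (-3.3837, 1.3808, -0.7146)
step 4: θ'=-1.9646 (R=0.6000) → pose (-3.5445, 2.0642, -1.9646)
step 5: θ'=-2.9646 (R=1.2500) → pose (-2.6103, 2.8151, -2.9646)
step 6: θ'=-3.4646 (R=-3.5000) → pose (-4.3375, 2.9414, -3.4646)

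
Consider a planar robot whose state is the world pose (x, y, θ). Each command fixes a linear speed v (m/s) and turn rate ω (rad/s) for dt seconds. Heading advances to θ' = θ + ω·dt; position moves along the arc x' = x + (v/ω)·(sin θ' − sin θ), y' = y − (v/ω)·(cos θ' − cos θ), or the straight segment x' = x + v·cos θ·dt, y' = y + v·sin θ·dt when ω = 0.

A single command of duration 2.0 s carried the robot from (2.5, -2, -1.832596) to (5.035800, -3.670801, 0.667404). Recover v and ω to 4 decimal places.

Δθ = 0.667404 − -1.832596 = 2.500000
ω = Δθ/dt = 2.500000/2.0 = 1.2500
R = Δx/(sin θ' − sin θ) = 1.6000
v = R·ω = 1.6000·1.2500 = 2.0000

v = 2.0000, ω = 1.2500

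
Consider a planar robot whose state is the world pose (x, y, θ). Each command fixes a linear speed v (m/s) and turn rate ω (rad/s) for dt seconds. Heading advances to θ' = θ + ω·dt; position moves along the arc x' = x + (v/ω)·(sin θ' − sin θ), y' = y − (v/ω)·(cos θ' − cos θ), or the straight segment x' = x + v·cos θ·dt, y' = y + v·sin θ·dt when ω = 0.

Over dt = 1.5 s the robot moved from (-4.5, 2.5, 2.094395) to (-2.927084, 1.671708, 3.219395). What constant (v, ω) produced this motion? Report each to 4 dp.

Δθ = 3.219395 − 2.094395 = 1.125000
ω = Δθ/dt = 1.125000/1.5 = 0.7500
R = Δx/(sin θ' − sin θ) = -1.6667
v = R·ω = -1.6667·0.7500 = -1.2500

v = -1.2500, ω = 0.7500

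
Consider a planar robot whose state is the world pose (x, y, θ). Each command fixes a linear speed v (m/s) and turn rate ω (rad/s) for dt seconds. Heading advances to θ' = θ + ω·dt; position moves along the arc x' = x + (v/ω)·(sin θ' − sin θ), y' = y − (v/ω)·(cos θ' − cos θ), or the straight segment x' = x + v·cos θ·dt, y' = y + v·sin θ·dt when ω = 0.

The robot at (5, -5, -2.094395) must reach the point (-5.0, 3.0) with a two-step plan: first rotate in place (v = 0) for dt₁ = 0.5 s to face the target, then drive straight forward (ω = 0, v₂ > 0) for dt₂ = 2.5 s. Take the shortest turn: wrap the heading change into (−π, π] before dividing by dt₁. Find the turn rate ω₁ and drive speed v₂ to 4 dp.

ω₁ = -3.4439, v₂ = 5.1225

heading to target = atan2(3−-5, -5−5) = 2.4669
Δθ = wrap(2.4669 − -2.0944) = -1.7219; ω₁ = Δθ/dt₁ = -3.4439
distance = √((-5−5)² + (3−-5)²) = 12.8062; v₂ = distance/dt₂ = 5.1225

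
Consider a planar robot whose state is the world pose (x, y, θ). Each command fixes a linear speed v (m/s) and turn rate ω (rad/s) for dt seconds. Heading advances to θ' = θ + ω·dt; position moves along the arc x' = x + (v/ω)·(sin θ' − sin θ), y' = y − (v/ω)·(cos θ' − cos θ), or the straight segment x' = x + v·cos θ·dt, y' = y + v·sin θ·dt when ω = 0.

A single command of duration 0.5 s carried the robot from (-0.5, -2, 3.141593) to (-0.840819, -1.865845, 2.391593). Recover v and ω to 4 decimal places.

v = 0.7500, ω = -1.5000

Δθ = 2.391593 − 3.141593 = -0.750000
ω = Δθ/dt = -0.750000/0.5 = -1.5000
R = Δx/(sin θ' − sin θ) = -0.5000
v = R·ω = -0.5000·-1.5000 = 0.7500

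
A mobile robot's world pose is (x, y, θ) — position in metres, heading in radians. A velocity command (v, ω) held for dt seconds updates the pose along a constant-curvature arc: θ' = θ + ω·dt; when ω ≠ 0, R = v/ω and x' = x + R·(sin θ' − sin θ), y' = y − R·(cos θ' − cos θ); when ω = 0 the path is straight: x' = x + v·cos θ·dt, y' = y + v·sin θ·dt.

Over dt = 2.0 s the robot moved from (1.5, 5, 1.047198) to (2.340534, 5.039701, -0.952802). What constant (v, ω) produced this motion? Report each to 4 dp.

Δθ = -0.952802 − 1.047198 = -2.000000
ω = Δθ/dt = -2.000000/2.0 = -1.0000
R = Δx/(sin θ' − sin θ) = -0.5000
v = R·ω = -0.5000·-1.0000 = 0.5000

v = 0.5000, ω = -1.0000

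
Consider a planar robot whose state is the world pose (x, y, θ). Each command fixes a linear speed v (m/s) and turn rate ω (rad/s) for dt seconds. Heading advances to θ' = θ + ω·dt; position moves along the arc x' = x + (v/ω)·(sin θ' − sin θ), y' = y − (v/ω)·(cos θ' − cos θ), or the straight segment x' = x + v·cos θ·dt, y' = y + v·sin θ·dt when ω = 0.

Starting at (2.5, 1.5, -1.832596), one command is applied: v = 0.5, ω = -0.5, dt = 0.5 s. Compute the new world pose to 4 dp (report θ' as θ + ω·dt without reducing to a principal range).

(2.4059, 1.2691, -2.0826)

θ' = -1.8326 + -0.5·0.5 = -2.0826
R = v/ω = 0.5/-0.5 = -1.0000
x' = 2.5 + -1.0000·(sin -2.0826 − sin -1.8326) = 2.4059
y' = 1.5 − -1.0000·(cos -2.0826 − cos -1.8326) = 1.2691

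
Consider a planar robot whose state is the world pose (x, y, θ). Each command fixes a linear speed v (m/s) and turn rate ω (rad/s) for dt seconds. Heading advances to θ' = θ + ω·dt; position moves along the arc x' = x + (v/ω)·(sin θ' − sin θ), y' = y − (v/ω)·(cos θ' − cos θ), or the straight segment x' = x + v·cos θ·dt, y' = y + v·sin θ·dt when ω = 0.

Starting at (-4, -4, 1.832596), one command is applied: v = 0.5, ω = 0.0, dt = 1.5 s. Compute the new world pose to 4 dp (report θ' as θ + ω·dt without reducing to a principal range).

θ' = 1.8326 + 0.0·1.5 = 1.8326
ω = 0 → straight: x' = -4 + 0.5·cos(1.8326)·1.5 = -4.1941
y' = -4 + 0.5·sin(1.8326)·1.5 = -3.2756

(-4.1941, -3.2756, 1.8326)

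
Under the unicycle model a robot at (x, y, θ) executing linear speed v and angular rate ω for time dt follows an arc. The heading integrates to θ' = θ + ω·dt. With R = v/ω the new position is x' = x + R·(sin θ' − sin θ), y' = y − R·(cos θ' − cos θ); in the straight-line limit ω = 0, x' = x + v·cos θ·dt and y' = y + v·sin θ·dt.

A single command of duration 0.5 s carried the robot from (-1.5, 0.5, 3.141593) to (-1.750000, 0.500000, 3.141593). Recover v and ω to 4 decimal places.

Δθ = 3.141593 − 3.141593 = 0.000000
ω = Δθ/dt = 0.000000/0.5 = 0.0000
ω = 0 → v = (Δx·cos θ + Δy·sin θ)/dt = 0.5000

v = 0.5000, ω = 0.0000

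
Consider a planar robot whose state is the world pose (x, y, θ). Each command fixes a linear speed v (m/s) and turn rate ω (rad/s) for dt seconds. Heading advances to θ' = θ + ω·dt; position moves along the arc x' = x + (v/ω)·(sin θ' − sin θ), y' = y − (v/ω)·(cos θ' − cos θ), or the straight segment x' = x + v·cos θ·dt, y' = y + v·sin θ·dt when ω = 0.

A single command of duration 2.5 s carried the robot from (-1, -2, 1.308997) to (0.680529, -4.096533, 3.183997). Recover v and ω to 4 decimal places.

Δθ = 3.183997 − 1.308997 = 1.875000
ω = Δθ/dt = 1.875000/2.5 = 0.7500
R = −Δy/(cos θ' − cos θ) = -1.6667
v = R·ω = -1.6667·0.7500 = -1.2500

v = -1.2500, ω = 0.7500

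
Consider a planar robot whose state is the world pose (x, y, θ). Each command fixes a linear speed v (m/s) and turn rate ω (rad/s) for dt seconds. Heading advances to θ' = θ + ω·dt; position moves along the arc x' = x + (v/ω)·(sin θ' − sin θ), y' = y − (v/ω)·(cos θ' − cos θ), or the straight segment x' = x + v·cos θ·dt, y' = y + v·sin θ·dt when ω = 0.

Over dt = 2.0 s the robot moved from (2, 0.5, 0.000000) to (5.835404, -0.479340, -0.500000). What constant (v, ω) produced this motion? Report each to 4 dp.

v = 2.0000, ω = -0.2500

Δθ = -0.500000 − 0.000000 = -0.500000
ω = Δθ/dt = -0.500000/2.0 = -0.2500
R = Δx/(sin θ' − sin θ) = -8.0000
v = R·ω = -8.0000·-0.2500 = 2.0000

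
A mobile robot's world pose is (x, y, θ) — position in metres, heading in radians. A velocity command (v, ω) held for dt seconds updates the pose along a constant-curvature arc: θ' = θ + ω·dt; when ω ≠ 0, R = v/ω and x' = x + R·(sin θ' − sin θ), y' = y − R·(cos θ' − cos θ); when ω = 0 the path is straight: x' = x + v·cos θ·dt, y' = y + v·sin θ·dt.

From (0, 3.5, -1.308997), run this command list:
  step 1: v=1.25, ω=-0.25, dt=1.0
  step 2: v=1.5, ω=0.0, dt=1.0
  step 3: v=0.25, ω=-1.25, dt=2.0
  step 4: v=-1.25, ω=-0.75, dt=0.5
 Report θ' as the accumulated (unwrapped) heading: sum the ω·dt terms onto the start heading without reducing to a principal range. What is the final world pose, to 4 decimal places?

(0.1081, 0.0859, -4.4340)

step 1: θ'=-1.5590 (R=-5.0000) → pose (0.1700, 2.2649, -1.5590)
step 2: θ'=-1.5590 (straight) → pose (0.1877, 0.7650, -1.5590)
step 3: θ'=-4.0590 (R=-0.2000) → pose (-0.1711, 0.6411, -4.0590)
step 4: θ'=-4.4340 (R=1.6667) → pose (0.1081, 0.0859, -4.4340)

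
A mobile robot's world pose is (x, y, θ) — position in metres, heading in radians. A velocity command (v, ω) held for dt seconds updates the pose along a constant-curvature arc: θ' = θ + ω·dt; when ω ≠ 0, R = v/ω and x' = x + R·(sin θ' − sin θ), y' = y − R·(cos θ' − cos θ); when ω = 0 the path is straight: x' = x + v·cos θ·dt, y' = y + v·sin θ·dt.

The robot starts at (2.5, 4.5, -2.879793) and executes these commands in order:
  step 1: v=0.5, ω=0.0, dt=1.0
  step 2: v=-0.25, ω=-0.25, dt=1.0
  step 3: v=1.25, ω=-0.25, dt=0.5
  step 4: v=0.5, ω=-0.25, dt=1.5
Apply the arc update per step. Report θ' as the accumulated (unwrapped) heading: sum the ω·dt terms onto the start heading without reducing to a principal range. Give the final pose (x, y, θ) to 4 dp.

(0.9281, 4.6571, -3.6298)

step 1: θ'=-2.8798 (straight) → pose (2.0170, 4.3706, -2.8798)
step 2: θ'=-3.1298 (R=1.0000) → pose (2.2641, 4.4046, -3.1298)
step 3: θ'=-3.2548 (R=-5.0000) → pose (1.6403, 4.4362, -3.2548)
step 4: θ'=-3.6298 (R=-2.0000) → pose (0.9281, 4.6571, -3.6298)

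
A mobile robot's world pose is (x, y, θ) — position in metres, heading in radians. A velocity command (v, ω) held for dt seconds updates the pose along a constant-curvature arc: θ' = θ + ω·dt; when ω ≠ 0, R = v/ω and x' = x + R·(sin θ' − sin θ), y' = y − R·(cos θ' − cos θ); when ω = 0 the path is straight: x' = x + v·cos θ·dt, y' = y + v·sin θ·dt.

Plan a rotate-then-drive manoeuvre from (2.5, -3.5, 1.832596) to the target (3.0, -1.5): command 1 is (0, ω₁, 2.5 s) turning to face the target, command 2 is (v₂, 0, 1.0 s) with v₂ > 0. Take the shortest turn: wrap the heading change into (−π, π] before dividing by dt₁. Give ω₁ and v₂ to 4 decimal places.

heading to target = atan2(-1.5−-3.5, 3−2.5) = 1.3258
Δθ = wrap(1.3258 − 1.8326) = -0.5068; ω₁ = Δθ/dt₁ = -0.2027
distance = √((3−2.5)² + (-1.5−-3.5)²) = 2.0616; v₂ = distance/dt₂ = 2.0616

ω₁ = -0.2027, v₂ = 2.0616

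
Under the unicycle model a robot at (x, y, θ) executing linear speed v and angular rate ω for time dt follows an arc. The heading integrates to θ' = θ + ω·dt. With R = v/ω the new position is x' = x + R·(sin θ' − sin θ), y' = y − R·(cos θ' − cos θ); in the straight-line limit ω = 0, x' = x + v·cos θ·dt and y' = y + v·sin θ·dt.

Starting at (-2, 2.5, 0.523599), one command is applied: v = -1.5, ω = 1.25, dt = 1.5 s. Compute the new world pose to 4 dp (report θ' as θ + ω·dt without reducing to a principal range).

θ' = 0.5236 + 1.25·1.5 = 2.3986
R = v/ω = -1.5/1.25 = -1.2000
x' = -2 + -1.2000·(sin 2.3986 − sin 0.5236) = -2.2118
y' = 2.5 − -1.2000·(cos 2.3986 − cos 0.5236) = 0.5770

(-2.2118, 0.5770, 2.3986)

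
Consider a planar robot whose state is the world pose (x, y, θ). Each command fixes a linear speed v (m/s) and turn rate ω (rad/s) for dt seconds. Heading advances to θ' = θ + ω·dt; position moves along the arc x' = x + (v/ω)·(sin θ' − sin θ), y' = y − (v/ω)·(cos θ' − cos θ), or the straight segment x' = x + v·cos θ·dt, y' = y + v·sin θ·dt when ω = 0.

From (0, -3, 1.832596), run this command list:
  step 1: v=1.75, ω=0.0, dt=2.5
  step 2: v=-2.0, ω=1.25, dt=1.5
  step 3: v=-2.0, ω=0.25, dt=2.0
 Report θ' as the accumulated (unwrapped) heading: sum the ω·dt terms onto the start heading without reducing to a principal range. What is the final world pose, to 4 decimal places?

step 1: θ'=1.8326 (straight) → pose (-1.1323, 1.2259, 1.8326)
step 2: θ'=3.7076 (R=-1.6000) → pose (1.2712, 0.2896, 3.7076)
step 3: θ'=4.2076 (R=-8.0000) → pose (3.9833, 3.1730, 4.2076)

(3.9833, 3.1730, 4.2076)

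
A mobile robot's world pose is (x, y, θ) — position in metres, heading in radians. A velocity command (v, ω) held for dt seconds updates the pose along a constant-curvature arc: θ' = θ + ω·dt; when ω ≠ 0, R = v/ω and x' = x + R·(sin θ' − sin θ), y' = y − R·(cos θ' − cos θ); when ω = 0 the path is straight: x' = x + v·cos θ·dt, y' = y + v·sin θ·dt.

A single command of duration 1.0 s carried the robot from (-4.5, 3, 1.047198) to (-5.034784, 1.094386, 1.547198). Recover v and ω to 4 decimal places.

v = -2.0000, ω = 0.5000

Δθ = 1.547198 − 1.047198 = 0.500000
ω = Δθ/dt = 0.500000/1.0 = 0.5000
R = −Δy/(cos θ' − cos θ) = -4.0000
v = R·ω = -4.0000·0.5000 = -2.0000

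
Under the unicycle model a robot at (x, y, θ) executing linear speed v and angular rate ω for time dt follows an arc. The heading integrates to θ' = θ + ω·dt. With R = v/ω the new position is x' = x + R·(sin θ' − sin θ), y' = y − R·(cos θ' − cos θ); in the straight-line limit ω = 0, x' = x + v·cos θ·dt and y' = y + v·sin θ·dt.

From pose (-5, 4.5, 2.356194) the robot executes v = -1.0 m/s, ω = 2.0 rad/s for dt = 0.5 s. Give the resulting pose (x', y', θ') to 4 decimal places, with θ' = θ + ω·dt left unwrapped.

θ' = 2.3562 + 2.0·0.5 = 3.3562
R = v/ω = -1.0/2.0 = -0.5000
x' = -5 + -0.5000·(sin 3.3562 − sin 2.3562) = -4.5400
y' = 4.5 − -0.5000·(cos 3.3562 − cos 2.3562) = 4.3650

(-4.5400, 4.3650, 3.3562)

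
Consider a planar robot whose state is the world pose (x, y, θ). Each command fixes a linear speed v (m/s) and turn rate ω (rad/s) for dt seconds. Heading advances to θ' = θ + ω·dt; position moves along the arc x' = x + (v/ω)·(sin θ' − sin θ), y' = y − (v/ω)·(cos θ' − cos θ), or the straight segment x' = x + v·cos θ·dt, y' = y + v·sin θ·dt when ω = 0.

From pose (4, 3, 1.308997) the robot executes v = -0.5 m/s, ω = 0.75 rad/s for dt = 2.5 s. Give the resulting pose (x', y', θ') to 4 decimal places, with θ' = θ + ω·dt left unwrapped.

(4.6722, 2.1614, 3.1840)

θ' = 1.3090 + 0.75·2.5 = 3.1840
R = v/ω = -0.5/0.75 = -0.6667
x' = 4 + -0.6667·(sin 3.1840 − sin 1.3090) = 4.6722
y' = 3 − -0.6667·(cos 3.1840 − cos 1.3090) = 2.1614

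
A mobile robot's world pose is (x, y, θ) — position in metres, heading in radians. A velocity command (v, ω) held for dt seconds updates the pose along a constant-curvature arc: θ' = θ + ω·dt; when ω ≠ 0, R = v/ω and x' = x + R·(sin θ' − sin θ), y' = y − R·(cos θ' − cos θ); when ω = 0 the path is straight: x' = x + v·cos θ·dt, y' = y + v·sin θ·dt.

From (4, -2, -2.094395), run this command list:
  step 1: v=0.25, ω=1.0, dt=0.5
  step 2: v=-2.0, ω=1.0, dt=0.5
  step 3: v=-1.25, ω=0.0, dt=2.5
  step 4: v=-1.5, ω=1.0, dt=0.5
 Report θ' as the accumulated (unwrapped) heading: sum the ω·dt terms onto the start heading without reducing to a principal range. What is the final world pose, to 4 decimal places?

(1.8184, 2.1771, -0.5944)

step 1: θ'=-1.5944 (R=0.2500) → pose (3.9666, -2.1191, -1.5944)
step 2: θ'=-1.0944 (R=-2.0000) → pose (3.7444, -1.1547, -1.0944)
step 3: θ'=-1.0944 (straight) → pose (2.3114, 1.6223, -1.0944)
step 4: θ'=-0.5944 (R=-1.5000) → pose (1.8184, 2.1771, -0.5944)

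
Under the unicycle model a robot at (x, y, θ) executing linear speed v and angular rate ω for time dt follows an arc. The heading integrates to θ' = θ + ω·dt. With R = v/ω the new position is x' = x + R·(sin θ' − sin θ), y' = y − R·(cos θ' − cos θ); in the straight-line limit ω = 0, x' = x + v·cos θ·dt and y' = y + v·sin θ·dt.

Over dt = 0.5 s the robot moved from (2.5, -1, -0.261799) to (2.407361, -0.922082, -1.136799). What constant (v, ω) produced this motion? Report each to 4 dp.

Δθ = -1.136799 − -0.261799 = -0.875000
ω = Δθ/dt = -0.875000/0.5 = -1.7500
R = Δx/(sin θ' − sin θ) = 0.1429
v = R·ω = 0.1429·-1.7500 = -0.2500

v = -0.2500, ω = -1.7500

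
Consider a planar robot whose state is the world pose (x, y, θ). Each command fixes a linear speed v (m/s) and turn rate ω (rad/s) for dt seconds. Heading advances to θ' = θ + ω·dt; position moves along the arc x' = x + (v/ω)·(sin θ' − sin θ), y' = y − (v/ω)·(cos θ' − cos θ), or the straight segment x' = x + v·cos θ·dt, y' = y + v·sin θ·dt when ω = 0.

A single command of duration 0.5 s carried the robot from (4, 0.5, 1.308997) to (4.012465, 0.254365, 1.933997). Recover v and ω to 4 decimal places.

Δθ = 1.933997 − 1.308997 = 0.625000
ω = Δθ/dt = 0.625000/0.5 = 1.2500
R = −Δy/(cos θ' − cos θ) = -0.4000
v = R·ω = -0.4000·1.2500 = -0.5000

v = -0.5000, ω = 1.2500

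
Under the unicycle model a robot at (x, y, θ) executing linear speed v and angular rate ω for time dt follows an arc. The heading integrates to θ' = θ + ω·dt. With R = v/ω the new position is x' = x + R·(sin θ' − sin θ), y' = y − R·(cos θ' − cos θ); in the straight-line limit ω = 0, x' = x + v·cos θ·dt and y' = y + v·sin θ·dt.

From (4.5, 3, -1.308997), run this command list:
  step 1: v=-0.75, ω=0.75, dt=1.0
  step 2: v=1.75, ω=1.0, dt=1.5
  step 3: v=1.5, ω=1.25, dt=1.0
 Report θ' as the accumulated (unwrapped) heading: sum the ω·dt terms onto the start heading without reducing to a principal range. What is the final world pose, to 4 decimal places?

step 1: θ'=-0.5590 (R=-1.0000) → pose (4.0644, 3.5890, -0.5590)
step 2: θ'=0.9410 (R=1.7500) → pose (6.4068, 4.0419, 0.9410)
step 3: θ'=2.1910 (R=1.2000) → pose (6.4135, 5.4461, 2.1910)

(6.4135, 5.4461, 2.1910)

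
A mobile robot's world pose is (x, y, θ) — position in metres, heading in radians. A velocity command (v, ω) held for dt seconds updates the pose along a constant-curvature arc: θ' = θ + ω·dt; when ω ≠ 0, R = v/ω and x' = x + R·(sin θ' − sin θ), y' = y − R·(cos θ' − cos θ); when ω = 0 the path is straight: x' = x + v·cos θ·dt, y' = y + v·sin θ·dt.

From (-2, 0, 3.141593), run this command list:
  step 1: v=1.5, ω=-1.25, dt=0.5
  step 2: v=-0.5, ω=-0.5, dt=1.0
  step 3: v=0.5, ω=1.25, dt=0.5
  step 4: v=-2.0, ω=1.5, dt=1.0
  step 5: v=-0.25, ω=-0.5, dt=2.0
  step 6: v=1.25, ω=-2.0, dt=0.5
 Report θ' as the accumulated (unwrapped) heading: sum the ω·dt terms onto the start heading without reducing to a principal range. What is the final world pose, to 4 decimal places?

step 1: θ'=2.5166 (R=-1.2000) → pose (-2.7021, 0.2268, 2.5166)
step 2: θ'=2.0166 (R=1.0000) → pose (-2.3849, -0.1529, 2.0166)
step 3: θ'=2.6416 (R=0.4000) → pose (-2.5541, 0.0256, 2.6416)
step 4: θ'=4.1416 (R=-1.3333) → pose (-0.7929, 0.4753, 4.1416)
step 5: θ'=3.1416 (R=0.5000) → pose (-0.3722, 0.7052, 3.1416)
step 6: θ'=2.1416 (R=-0.6250) → pose (-0.8981, 0.9925, 2.1416)

(-0.8981, 0.9925, 2.1416)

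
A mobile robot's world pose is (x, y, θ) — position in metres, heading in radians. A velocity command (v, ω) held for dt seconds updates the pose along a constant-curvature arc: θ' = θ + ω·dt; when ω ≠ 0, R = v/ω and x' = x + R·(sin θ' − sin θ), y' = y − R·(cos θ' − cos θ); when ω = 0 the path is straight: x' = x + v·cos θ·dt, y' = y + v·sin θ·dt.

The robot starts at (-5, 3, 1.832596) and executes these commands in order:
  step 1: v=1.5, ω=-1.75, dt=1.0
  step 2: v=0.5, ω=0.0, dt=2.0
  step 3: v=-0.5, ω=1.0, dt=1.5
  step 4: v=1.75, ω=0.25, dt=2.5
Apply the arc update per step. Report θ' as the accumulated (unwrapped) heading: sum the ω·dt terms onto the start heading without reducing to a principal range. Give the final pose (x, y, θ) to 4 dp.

(-5.0764, 7.7342, 2.2076)

step 1: θ'=0.0826 (R=-0.8571) → pose (-4.2428, 4.0761, 0.0826)
step 2: θ'=0.0826 (straight) → pose (-3.2462, 4.1586, 0.0826)
step 3: θ'=1.5826 (R=-0.5000) → pose (-3.7049, 3.6544, 1.5826)
step 4: θ'=2.2076 (R=7.0000) → pose (-5.0764, 7.7342, 2.2076)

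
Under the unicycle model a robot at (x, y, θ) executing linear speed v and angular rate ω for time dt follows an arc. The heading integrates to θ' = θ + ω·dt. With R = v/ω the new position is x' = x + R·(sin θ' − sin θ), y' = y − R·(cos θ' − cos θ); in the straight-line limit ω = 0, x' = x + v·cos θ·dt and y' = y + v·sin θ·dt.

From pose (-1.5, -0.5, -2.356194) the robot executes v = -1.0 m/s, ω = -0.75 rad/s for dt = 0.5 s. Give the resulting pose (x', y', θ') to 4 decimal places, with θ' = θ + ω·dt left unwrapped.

(-1.0892, -0.2202, -2.7312)

θ' = -2.3562 + -0.75·0.5 = -2.7312
R = v/ω = -1.0/-0.75 = 1.3333
x' = -1.5 + 1.3333·(sin -2.7312 − sin -2.3562) = -1.0892
y' = -0.5 − 1.3333·(cos -2.7312 − cos -2.3562) = -0.2202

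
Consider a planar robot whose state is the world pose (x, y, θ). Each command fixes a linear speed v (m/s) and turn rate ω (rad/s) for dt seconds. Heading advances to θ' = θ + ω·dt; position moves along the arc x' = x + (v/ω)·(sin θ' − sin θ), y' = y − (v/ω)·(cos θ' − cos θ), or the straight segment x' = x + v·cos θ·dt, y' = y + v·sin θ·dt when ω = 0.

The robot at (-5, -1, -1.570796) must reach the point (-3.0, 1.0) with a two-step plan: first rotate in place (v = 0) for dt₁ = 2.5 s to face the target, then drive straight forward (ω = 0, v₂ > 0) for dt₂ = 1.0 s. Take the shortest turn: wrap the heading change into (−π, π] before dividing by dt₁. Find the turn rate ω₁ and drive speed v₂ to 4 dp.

ω₁ = 0.9425, v₂ = 2.8284

heading to target = atan2(1−-1, -3−-5) = 0.7854
Δθ = wrap(0.7854 − -1.5708) = 2.3562; ω₁ = Δθ/dt₁ = 0.9425
distance = √((-3−-5)² + (1−-1)²) = 2.8284; v₂ = distance/dt₂ = 2.8284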